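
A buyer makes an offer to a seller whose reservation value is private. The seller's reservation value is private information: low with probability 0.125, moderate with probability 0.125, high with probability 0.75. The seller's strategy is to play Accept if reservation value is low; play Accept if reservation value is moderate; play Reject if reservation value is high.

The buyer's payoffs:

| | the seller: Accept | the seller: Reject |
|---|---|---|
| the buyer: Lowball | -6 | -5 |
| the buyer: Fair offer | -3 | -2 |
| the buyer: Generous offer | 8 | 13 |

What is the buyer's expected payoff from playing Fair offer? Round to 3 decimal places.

-2.250

E[Fair offer] = 0.125·(-3) + 0.125·(-3) + 0.75·(-2) = (-0.375) + (-0.375) + (-1.5) = -2.25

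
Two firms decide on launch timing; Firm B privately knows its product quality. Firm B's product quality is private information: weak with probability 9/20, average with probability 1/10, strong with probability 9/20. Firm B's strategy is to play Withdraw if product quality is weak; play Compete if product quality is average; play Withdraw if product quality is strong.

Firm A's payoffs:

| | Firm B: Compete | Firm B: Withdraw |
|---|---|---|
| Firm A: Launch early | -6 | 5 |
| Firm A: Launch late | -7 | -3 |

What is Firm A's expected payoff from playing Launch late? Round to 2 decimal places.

Take the expectation over Firm B's product quality, weighting each type's action by its prior probability.
E[Launch late] = 9/20·(-3) + 1/10·(-7) + 9/20·(-3) = (-27/20) + (-7/10) + (-27/20) = -17/5

-3.40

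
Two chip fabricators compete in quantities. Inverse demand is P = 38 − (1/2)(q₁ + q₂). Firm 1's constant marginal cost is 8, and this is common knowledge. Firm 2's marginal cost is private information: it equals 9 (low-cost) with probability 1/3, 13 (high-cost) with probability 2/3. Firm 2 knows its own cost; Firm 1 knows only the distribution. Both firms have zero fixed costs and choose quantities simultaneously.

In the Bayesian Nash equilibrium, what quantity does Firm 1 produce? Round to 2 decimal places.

Type-c best response for Firm 2: q₂(c) = (38 − c) − q₁/2.
Firm 1 maximizes expected profit; its first-order condition is 38 − q₁ − (1/2)E[q₂] − 8 = 0.
Substituting E[q₂] and solving: E[c₂] = 11.6667, so q₁ = (38 − 2·8 + 11.6667)/(3/2) = 22.4444.

22.44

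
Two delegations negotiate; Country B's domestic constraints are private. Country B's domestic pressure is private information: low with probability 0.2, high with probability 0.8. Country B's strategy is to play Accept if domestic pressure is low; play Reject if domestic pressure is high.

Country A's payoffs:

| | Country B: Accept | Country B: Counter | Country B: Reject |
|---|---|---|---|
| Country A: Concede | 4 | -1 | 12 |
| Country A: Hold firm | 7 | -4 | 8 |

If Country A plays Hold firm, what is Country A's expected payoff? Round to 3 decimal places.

Take the expectation over Country B's domestic pressure, weighting each type's action by its prior probability.
E[Hold firm] = 0.2·7 + 0.8·8 = 1.4 + 6.4 = 7.8

7.800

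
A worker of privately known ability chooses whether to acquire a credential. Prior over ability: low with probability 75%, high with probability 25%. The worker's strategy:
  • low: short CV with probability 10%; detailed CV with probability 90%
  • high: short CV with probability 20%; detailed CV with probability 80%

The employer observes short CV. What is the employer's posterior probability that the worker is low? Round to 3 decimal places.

0.600

P(short CV) = 0.75·0.1 + 0.25·0.2 = 0.125
P(low | short CV) = (0.75·0.1) / 0.125 = 0.075 / 0.125 = 0.6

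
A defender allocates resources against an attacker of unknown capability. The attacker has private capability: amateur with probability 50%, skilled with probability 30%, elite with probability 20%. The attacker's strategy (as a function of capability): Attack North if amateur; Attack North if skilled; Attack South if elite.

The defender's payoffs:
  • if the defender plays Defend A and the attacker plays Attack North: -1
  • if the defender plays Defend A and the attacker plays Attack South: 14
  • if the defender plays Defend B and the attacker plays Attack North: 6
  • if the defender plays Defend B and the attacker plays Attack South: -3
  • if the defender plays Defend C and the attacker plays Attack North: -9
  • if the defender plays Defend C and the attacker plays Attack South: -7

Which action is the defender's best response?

Defend B

E[Defend A] = 0.5·(-1) + 0.3·(-1) + 0.2·(14) = 2
E[Defend B] = 0.5·(6) + 0.3·(6) + 0.2·(-3) = 4.2
E[Defend C] = 0.5·(-9) + 0.3·(-9) + 0.2·(-7) = -8.6
Best response: Defend B (4.2 is the largest).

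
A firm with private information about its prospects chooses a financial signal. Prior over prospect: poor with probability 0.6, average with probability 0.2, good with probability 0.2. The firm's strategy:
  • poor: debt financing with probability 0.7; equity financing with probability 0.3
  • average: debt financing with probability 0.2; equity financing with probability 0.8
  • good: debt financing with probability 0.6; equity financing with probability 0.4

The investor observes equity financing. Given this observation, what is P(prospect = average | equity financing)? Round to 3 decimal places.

P(equity financing) = 0.6·0.3 + 0.2·0.8 + 0.2·0.4 = 0.42
P(average | equity financing) = (0.2·0.8) / 0.42 = 0.16 / 0.42 = 0.380952

0.381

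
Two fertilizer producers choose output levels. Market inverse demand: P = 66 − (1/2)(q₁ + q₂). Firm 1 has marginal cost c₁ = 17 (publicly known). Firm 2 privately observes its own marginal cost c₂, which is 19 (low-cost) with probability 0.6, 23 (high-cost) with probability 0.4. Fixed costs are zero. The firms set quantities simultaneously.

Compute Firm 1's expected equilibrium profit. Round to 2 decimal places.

Firm 2 with cost c maximizes (66 − (1/2)(q₁+q₂) − c)·q₂, giving q₂(c) = (66 − c − (1/2)q₁).
E[c₂] = 0.6·19 + 0.4·23 = 20.6
Firm 1's FOC against E[q₂] yields q₁ = (66 − 2·17 + E[c₂])/(3/2) = (66 − 34 + 20.6)/(3/2) = 35.0667.
E[P] = 66 − (1/2)·(q₁ + E[q₂]) = 34.5333; Firm 1's expected profit = (E[P] − 17)·q₁ = (34.5333 − 17)·35.0667 = 614.836.

614.84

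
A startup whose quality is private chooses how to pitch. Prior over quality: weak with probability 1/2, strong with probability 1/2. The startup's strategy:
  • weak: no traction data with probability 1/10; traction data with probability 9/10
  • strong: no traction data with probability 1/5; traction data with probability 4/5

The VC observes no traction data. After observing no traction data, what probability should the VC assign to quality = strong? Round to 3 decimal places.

0.667

Apply Bayes' rule using the sender's strategy as the likelihood.
P(no traction data) = (1/2)·(1/10) + (1/2)·(1/5) = 3/20
P(strong | no traction data) = ((1/2)·(1/5)) / (3/20) = (1/10) / (3/20) = 2/3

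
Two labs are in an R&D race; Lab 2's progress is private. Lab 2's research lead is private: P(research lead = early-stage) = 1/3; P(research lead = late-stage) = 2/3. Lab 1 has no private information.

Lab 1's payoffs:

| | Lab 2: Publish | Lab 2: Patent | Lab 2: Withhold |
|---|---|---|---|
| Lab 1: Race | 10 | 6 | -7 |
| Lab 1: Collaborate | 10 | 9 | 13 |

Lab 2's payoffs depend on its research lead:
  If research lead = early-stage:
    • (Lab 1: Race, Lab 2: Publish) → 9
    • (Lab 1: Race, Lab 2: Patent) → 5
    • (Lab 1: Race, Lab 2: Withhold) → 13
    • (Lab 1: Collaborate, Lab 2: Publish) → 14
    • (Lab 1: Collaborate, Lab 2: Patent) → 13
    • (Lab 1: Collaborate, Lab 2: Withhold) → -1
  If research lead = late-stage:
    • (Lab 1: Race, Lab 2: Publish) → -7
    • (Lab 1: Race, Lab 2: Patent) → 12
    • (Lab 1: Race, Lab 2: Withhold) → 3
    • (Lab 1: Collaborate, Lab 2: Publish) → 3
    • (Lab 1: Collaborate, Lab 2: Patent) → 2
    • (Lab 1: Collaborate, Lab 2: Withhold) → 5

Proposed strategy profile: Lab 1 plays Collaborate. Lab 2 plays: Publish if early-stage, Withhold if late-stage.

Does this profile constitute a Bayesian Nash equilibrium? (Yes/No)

A profile is a BNE iff every type of every player is best-responding given beliefs about the other side.
Lab 1 plays Collaborate: E[Collaborate] = 1/3·(10) + 2/3·(13) = 12; E[Race] = -4/3. Best-responding. ✓
Lab 2 (research lead early-stage), facing Collaborate: Publish gives 14, Patent gives 13, Withhold gives -1. Proposed Publish is best. ✓
Lab 2 (research lead late-stage), facing Collaborate: Publish gives 3, Patent gives 2, Withhold gives 5. Proposed Withhold is best. ✓

Yes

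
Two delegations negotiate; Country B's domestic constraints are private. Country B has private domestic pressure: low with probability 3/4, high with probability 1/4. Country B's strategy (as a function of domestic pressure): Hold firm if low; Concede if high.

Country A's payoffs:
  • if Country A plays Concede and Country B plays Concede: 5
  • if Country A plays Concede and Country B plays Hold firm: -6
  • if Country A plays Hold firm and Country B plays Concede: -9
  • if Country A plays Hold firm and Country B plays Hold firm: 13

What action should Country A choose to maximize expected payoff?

Hold firm

E[Concede] = 3/4·(-6) + 1/4·(5) = -13/4
E[Hold firm] = 3/4·(13) + 1/4·(-9) = 15/2
Best response: Hold firm (15/2 is the largest).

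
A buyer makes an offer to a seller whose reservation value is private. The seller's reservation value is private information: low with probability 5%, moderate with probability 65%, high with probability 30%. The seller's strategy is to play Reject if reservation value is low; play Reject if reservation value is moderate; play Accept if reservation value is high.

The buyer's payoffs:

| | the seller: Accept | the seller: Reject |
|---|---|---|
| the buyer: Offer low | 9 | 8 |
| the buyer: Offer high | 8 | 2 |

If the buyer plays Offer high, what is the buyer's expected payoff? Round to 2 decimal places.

3.80

E[Offer high] = 0.05·2 + 0.65·2 + 0.3·8 = 0.1 + 1.3 + 2.4 = 3.8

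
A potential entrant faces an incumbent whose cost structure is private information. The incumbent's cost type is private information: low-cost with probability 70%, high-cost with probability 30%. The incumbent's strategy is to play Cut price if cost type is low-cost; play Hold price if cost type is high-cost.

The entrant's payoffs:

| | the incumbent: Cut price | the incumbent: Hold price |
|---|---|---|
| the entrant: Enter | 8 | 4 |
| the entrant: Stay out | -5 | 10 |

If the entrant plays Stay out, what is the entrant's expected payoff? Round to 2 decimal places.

E[Stay out] = 0.7·(-5) + 0.3·10 = (-3.5) + 3 = -0.5

-0.50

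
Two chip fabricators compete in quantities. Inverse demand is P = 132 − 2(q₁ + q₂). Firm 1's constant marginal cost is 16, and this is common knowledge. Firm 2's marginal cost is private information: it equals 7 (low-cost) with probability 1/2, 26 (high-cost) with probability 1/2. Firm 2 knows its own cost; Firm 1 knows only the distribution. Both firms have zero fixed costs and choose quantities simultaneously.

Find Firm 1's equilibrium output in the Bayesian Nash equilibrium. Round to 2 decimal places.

19.42

Type-c best response for Firm 2: q₂(c) = (132 − c)/4 − q₁/2.
Firm 1 maximizes expected profit; its first-order condition is 132 − 4q₁ − 2E[q₂] − 16 = 0.
Substituting E[q₂] and solving: E[c₂] = 16.5, so q₁ = (132 − 2·16 + 16.5)/6 = 19.4167.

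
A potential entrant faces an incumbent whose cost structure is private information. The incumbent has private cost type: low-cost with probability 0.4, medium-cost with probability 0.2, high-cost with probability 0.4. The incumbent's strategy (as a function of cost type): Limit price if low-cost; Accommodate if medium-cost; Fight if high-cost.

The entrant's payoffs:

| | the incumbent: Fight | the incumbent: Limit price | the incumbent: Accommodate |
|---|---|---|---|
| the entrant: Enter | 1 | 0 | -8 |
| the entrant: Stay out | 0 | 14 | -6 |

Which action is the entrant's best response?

Compute the entrant's expected payoff for each action, taking the expectation over the incumbent's type.
E[Enter] = 0.4·(0) + 0.2·(-8) + 0.4·(1) = -1.2
E[Stay out] = 0.4·(14) + 0.2·(-6) + 0.4·(0) = 4.4
Best response: Stay out (4.4 is the largest).

Stay out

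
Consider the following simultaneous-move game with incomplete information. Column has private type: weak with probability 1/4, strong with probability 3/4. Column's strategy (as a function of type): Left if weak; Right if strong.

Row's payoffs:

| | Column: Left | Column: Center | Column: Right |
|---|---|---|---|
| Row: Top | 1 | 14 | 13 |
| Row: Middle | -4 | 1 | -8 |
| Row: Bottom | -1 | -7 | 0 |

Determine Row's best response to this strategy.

E[Top] = 1/4·(1) + 3/4·(13) = 10
E[Middle] = 1/4·(-4) + 3/4·(-8) = -7
E[Bottom] = 1/4·(-1) + 3/4·(0) = -1/4
Best response: Top (10 is the largest).

Top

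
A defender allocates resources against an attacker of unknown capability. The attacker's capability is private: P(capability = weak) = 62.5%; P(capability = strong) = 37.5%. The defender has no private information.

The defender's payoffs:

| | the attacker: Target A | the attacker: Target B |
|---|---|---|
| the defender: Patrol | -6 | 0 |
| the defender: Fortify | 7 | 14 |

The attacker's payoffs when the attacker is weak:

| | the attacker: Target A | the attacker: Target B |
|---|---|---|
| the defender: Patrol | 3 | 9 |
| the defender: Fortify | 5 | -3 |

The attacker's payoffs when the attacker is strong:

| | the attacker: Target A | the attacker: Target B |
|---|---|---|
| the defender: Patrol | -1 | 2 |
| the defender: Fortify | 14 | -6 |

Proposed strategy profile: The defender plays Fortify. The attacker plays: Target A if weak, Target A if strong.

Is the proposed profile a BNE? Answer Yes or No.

Yes

The defender plays Fortify: E[Fortify] = 0.625·(7) + 0.375·(7) = 7; E[Patrol] = -6. Best-responding. ✓
The attacker (capability weak), facing Fortify: Target A gives 5, Target B gives -3. Proposed Target A is best. ✓
The attacker (capability strong), facing Fortify: Target A gives 14, Target B gives -6. Proposed Target A is best. ✓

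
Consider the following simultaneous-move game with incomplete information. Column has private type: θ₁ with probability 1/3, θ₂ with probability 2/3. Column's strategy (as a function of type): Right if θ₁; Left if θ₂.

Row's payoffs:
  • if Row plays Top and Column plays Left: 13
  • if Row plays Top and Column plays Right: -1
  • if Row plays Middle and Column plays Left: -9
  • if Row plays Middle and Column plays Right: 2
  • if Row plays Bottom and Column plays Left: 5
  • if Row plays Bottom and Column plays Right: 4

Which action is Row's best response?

Top

E[Top] = 1/3·(-1) + 2/3·(13) = 25/3
E[Middle] = 1/3·(2) + 2/3·(-9) = -16/3
E[Bottom] = 1/3·(4) + 2/3·(5) = 14/3
Best response: Top (25/3 is the largest).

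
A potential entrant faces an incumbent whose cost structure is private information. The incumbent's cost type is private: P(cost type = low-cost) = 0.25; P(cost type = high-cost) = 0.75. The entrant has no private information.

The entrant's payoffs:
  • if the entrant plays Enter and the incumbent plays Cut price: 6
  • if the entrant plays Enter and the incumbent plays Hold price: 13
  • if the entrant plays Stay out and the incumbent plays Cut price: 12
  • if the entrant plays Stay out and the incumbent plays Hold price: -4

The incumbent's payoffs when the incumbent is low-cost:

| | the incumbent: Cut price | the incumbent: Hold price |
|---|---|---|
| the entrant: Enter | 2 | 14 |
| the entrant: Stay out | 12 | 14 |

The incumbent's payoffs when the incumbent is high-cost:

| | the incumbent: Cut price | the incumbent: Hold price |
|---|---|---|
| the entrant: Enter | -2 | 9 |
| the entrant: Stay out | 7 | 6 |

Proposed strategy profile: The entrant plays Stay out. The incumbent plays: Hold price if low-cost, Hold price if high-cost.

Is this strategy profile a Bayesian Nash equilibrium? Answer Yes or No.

No

A profile is a BNE iff every type of every player is best-responding given beliefs about the other side.
The entrant plays Stay out: E[Stay out] = 0.25·(-4) + 0.75·(-4) = -4; E[Enter] = 13. Not best-responding. ✗
The incumbent (cost type low-cost), facing Stay out: Cut price gives 12, Hold price gives 14. Proposed Hold price is best. ✓
The incumbent (cost type high-cost), facing Stay out: Cut price gives 7, Hold price gives 6. Proposed Hold price is not best — profitable deviation exists. ✗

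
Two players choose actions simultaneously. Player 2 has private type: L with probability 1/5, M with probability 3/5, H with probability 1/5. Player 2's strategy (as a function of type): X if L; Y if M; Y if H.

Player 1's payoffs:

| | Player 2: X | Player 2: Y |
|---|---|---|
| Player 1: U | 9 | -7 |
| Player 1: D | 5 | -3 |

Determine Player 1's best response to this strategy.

Compute Player 1's expected payoff for each action, taking the expectation over Player 2's type.
E[U] = 1/5·(9) + 3/5·(-7) + 1/5·(-7) = -19/5
E[D] = 1/5·(5) + 3/5·(-3) + 1/5·(-3) = -7/5
Best response: D (-7/5 is the largest).

D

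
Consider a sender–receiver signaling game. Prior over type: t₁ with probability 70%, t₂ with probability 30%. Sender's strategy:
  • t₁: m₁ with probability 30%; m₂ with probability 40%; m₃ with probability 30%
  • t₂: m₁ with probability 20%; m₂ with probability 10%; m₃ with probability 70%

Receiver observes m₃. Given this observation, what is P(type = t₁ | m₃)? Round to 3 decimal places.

0.500

Apply Bayes' rule using the sender's strategy as the likelihood.
P(m₃) = 0.7·0.3 + 0.3·0.7 = 0.42
P(t₁ | m₃) = (0.7·0.3) / 0.42 = 0.21 / 0.42 = 0.5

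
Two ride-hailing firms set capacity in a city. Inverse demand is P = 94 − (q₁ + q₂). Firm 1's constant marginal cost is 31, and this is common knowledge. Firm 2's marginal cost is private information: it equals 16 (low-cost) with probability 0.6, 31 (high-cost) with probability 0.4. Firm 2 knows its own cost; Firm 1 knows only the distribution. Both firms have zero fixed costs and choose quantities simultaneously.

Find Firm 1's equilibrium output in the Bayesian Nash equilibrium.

18

Firm 2 with cost c maximizes (94 − (q₁+q₂) − c)·q₂, giving q₂(c) = (94 − c − q₁)/2.
E[c₂] = 0.6·16 + 0.4·31 = 22
Firm 1's FOC against E[q₂] yields q₁ = (94 − 2·31 + E[c₂])/3 = (94 − 62 + 22)/3 = 18.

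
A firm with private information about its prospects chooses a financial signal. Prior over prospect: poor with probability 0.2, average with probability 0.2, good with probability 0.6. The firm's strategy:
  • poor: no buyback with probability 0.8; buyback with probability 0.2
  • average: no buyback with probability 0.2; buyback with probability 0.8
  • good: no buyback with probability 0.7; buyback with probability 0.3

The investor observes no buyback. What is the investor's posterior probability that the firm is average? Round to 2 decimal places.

0.06

Apply Bayes' rule using the sender's strategy as the likelihood.
P(no buyback) = 0.2·0.8 + 0.2·0.2 + 0.6·0.7 = 0.62
P(average | no buyback) = (0.2·0.2) / 0.62 = 0.04 / 0.62 = 0.0645161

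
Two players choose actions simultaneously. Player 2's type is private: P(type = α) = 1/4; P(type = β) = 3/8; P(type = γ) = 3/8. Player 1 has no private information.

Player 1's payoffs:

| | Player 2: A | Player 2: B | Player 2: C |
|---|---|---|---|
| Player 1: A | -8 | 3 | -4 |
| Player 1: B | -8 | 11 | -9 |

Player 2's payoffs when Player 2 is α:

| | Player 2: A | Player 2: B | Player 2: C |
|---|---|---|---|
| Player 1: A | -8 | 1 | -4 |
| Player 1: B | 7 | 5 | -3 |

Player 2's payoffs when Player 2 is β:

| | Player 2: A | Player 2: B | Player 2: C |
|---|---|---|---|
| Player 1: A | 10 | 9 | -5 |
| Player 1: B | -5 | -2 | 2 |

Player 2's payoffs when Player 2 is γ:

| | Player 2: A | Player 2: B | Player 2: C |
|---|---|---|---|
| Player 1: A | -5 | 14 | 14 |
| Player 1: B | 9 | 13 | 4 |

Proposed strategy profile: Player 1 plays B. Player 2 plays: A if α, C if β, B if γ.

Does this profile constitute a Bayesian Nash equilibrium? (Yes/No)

Yes

Player 1 plays B: E[B] = 1/4·(-8) + 3/8·(-9) + 3/8·(11) = -5/4; E[A] = -19/8. Best-responding. ✓
Player 2 (type α), facing B: A gives 7, B gives 5, C gives -3. Proposed A is best. ✓
Player 2 (type β), facing B: A gives -5, B gives -2, C gives 2. Proposed C is best. ✓
Player 2 (type γ), facing B: A gives 9, B gives 13, C gives 4. Proposed B is best. ✓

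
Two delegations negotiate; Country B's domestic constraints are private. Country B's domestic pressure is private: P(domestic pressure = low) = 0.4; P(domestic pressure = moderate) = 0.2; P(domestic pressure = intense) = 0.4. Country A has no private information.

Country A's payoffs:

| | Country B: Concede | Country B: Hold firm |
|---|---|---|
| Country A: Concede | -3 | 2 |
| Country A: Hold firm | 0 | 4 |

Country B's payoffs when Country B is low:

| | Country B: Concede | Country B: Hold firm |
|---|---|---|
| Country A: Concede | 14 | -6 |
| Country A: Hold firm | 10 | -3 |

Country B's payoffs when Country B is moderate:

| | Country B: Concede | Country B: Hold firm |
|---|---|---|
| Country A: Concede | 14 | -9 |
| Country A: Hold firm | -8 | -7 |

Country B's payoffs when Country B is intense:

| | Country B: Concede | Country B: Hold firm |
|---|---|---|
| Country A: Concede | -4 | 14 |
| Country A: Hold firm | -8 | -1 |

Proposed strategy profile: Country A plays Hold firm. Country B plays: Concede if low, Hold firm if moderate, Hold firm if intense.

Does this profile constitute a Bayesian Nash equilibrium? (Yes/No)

A profile is a BNE iff every type of every player is best-responding given beliefs about the other side.
Country A plays Hold firm: E[Hold firm] = 0.4·(0) + 0.2·(4) + 0.4·(4) = 2.4; E[Concede] = 0. Best-responding. ✓
Country B (domestic pressure low), facing Hold firm: Concede gives 10, Hold firm gives -3. Proposed Concede is best. ✓
Country B (domestic pressure moderate), facing Hold firm: Concede gives -8, Hold firm gives -7. Proposed Hold firm is best. ✓
Country B (domestic pressure intense), facing Hold firm: Concede gives -8, Hold firm gives -1. Proposed Hold firm is best. ✓

Yes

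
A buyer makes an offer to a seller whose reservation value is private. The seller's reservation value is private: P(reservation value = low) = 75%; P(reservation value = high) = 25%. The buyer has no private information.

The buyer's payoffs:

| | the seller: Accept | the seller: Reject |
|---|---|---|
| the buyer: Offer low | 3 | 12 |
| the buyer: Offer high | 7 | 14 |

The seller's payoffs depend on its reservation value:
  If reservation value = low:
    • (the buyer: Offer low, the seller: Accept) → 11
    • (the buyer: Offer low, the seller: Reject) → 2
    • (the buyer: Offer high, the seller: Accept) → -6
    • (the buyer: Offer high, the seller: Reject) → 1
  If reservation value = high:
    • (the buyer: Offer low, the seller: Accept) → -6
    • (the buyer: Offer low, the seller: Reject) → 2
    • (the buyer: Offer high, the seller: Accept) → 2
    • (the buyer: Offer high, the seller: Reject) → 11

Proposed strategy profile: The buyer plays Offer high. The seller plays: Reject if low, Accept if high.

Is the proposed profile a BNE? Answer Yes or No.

No

A profile is a BNE iff every type of every player is best-responding given beliefs about the other side.
The buyer plays Offer high: E[Offer high] = 0.75·(14) + 0.25·(7) = 12.25; E[Offer low] = 9.75. Best-responding. ✓
The seller (reservation value low), facing Offer high: Accept gives -6, Reject gives 1. Proposed Reject is best. ✓
The seller (reservation value high), facing Offer high: Accept gives 2, Reject gives 11. Proposed Accept is not best — profitable deviation exists. ✗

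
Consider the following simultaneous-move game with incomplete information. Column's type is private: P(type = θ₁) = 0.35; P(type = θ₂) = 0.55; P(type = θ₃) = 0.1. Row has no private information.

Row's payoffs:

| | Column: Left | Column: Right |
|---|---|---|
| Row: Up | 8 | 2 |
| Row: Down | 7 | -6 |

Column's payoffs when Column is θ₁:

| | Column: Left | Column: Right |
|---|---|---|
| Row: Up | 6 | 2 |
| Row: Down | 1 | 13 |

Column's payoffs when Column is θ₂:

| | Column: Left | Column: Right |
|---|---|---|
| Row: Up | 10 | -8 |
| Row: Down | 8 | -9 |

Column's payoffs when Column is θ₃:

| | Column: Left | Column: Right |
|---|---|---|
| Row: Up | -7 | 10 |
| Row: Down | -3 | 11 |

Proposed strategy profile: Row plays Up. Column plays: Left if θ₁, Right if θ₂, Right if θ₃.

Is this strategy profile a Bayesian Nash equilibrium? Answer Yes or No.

Row plays Up: E[Up] = 0.35·(8) + 0.55·(2) + 0.1·(2) = 4.1; E[Down] = -1.45. Best-responding. ✓
Column (type θ₁), facing Up: Left gives 6, Right gives 2. Proposed Left is best. ✓
Column (type θ₂), facing Up: Left gives 10, Right gives -8. Proposed Right is not best — profitable deviation exists. ✗
Column (type θ₃), facing Up: Left gives -7, Right gives 10. Proposed Right is best. ✓

No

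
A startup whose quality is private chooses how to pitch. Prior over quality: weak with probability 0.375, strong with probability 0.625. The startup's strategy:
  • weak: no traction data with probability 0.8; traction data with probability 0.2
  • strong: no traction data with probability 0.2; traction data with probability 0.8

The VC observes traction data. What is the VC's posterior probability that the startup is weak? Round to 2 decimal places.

0.13

P(traction data) = 0.375·0.2 + 0.625·0.8 = 0.575
P(weak | traction data) = (0.375·0.2) / 0.575 = 0.075 / 0.575 = 0.130435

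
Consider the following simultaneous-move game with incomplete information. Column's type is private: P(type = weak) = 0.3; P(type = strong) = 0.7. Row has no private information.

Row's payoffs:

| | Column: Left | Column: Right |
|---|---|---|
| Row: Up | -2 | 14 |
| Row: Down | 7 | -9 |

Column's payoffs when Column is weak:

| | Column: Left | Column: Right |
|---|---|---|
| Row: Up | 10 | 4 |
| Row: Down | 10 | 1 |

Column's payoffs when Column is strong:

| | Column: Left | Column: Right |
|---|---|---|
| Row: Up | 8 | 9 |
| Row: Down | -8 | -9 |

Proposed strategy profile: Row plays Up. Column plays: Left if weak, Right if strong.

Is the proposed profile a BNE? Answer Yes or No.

Yes

A profile is a BNE iff every type of every player is best-responding given beliefs about the other side.
Row plays Up: E[Up] = 0.3·(-2) + 0.7·(14) = 9.2; E[Down] = -4.2. Best-responding. ✓
Column (type weak), facing Up: Left gives 10, Right gives 4. Proposed Left is best. ✓
Column (type strong), facing Up: Left gives 8, Right gives 9. Proposed Right is best. ✓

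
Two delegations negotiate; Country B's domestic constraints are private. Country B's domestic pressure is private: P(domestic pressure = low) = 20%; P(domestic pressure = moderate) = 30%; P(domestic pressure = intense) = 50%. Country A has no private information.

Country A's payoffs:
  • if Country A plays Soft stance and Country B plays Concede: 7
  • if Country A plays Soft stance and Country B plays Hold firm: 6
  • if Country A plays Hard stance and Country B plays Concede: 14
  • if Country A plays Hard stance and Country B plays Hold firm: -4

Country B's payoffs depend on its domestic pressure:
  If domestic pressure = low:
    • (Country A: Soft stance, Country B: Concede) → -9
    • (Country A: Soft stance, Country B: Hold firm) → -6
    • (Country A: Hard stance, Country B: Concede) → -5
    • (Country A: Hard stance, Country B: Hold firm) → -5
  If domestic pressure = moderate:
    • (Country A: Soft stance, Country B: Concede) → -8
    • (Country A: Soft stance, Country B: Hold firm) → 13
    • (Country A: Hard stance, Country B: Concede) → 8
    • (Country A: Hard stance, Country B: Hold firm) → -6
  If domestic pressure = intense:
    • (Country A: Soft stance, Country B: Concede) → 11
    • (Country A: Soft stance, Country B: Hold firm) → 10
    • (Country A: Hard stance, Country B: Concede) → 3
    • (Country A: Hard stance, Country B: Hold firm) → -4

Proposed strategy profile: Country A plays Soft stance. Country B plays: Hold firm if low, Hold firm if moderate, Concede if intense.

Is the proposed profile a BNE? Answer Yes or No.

Country A plays Soft stance: E[Soft stance] = 0.2·(6) + 0.3·(6) + 0.5·(7) = 6.5; E[Hard stance] = 5. Best-responding. ✓
Country B (domestic pressure low), facing Soft stance: Concede gives -9, Hold firm gives -6. Proposed Hold firm is best. ✓
Country B (domestic pressure moderate), facing Soft stance: Concede gives -8, Hold firm gives 13. Proposed Hold firm is best. ✓
Country B (domestic pressure intense), facing Soft stance: Concede gives 11, Hold firm gives 10. Proposed Concede is best. ✓

Yes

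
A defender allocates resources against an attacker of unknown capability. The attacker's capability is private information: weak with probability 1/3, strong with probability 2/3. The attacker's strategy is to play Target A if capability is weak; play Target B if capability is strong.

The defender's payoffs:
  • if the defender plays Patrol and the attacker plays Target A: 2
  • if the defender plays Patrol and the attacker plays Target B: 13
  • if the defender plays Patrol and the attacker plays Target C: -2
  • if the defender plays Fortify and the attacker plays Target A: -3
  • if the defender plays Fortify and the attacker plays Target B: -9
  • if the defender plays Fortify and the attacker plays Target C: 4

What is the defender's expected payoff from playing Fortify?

-7

Take the expectation over the attacker's capability, weighting each type's action by its prior probability.
E[Fortify] = 1/3·(-3) + 2/3·(-9) = (-1) + (-6) = -7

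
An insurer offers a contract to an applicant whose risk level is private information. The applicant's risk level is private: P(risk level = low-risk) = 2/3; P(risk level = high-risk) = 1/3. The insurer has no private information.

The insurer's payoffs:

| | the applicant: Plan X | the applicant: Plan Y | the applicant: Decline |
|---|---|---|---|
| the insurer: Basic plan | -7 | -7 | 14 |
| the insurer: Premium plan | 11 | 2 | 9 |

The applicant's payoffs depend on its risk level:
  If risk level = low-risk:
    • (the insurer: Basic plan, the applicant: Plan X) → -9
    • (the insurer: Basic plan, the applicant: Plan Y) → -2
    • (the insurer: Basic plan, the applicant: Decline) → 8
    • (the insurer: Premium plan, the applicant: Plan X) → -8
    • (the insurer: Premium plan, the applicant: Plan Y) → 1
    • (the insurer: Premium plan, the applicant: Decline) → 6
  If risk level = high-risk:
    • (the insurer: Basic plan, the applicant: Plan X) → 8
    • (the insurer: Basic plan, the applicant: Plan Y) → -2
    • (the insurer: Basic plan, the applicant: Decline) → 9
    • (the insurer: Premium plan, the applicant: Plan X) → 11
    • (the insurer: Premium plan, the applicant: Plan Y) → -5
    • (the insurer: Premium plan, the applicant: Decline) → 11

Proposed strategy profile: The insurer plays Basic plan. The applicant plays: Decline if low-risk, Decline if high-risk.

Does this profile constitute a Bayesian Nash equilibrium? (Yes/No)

A profile is a BNE iff every type of every player is best-responding given beliefs about the other side.
The insurer plays Basic plan: E[Basic plan] = 2/3·(14) + 1/3·(14) = 14; E[Premium plan] = 9. Best-responding. ✓
The applicant (risk level low-risk), facing Basic plan: Plan X gives -9, Plan Y gives -2, Decline gives 8. Proposed Decline is best. ✓
The applicant (risk level high-risk), facing Basic plan: Plan X gives 8, Plan Y gives -2, Decline gives 9. Proposed Decline is best. ✓

Yes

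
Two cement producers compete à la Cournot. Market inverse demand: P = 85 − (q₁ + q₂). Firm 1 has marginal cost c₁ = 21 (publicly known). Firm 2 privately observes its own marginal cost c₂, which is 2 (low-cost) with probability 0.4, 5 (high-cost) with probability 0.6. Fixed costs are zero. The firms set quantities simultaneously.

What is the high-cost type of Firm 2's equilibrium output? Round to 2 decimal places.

Type-c best response for Firm 2: q₂(c) = (85 − c)/2 − q₁/2.
Firm 1 maximizes expected profit; its first-order condition is 85 − 2q₁ − E[q₂] − 21 = 0.
Substituting E[q₂] and solving: E[c₂] = 3.8, so q₁ = (85 − 2·21 + 3.8)/3 = 15.6.
q₂(high-cost) = (85 − 5 − 15.6)/2 = 32.2.

32.20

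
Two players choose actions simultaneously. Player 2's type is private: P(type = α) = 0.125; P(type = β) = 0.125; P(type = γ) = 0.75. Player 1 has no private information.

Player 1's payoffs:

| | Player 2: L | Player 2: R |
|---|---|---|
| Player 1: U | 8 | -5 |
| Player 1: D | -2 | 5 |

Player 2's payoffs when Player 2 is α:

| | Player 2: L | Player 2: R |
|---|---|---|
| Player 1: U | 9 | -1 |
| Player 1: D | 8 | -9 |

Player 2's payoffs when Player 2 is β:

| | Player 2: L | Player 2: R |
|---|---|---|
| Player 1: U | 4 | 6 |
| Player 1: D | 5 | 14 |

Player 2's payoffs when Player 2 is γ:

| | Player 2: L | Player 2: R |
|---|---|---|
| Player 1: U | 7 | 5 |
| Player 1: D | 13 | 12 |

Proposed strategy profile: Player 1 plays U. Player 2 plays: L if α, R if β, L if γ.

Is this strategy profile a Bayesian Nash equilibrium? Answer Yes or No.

A profile is a BNE iff every type of every player is best-responding given beliefs about the other side.
Player 1 plays U: E[U] = 0.125·(8) + 0.125·(-5) + 0.75·(8) = 6.375; E[D] = -1.125. Best-responding. ✓
Player 2 (type α), facing U: L gives 9, R gives -1. Proposed L is best. ✓
Player 2 (type β), facing U: L gives 4, R gives 6. Proposed R is best. ✓
Player 2 (type γ), facing U: L gives 7, R gives 5. Proposed L is best. ✓

Yes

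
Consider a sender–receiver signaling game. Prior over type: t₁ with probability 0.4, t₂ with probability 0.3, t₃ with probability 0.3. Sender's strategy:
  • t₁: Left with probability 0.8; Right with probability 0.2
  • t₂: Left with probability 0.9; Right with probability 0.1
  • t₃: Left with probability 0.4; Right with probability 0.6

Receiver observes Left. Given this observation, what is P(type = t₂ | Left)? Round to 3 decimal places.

0.380

Apply Bayes' rule using the sender's strategy as the likelihood.
P(Left) = 0.4·0.8 + 0.3·0.9 + 0.3·0.4 = 0.71
P(t₂ | Left) = (0.3·0.9) / 0.71 = 0.27 / 0.71 = 0.380282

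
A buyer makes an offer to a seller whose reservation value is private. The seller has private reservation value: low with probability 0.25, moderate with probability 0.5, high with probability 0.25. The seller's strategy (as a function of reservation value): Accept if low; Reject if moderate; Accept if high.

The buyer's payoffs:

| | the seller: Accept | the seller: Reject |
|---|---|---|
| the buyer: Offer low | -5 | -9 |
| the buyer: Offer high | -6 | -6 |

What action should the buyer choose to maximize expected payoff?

E[Offer low] = 0.25·(-5) + 0.5·(-9) + 0.25·(-5) = -7
E[Offer high] = 0.25·(-6) + 0.5·(-6) + 0.25·(-6) = -6
Best response: Offer high (-6 is the largest).

Offer high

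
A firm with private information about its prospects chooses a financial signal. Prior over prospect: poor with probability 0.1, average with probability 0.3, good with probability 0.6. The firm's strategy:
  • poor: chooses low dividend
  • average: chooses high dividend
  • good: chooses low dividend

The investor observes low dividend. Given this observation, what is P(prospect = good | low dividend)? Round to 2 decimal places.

P(low dividend) = 0.1·1 + 0.3·0 + 0.6·1 = 0.7
P(good | low dividend) = (0.6·1) / 0.7 = 0.6 / 0.7 = 0.857143

0.86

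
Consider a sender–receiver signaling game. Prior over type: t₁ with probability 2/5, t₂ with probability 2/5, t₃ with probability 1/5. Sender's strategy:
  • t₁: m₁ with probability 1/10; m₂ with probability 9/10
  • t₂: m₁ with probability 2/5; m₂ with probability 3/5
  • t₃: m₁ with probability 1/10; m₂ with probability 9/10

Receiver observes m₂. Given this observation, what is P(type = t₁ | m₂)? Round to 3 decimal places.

Apply Bayes' rule using the sender's strategy as the likelihood.
P(m₂) = (2/5)·(9/10) + (2/5)·(3/5) + (1/5)·(9/10) = 39/50
P(t₁ | m₂) = ((2/5)·(9/10)) / (39/50) = (9/25) / (39/50) = 6/13

0.462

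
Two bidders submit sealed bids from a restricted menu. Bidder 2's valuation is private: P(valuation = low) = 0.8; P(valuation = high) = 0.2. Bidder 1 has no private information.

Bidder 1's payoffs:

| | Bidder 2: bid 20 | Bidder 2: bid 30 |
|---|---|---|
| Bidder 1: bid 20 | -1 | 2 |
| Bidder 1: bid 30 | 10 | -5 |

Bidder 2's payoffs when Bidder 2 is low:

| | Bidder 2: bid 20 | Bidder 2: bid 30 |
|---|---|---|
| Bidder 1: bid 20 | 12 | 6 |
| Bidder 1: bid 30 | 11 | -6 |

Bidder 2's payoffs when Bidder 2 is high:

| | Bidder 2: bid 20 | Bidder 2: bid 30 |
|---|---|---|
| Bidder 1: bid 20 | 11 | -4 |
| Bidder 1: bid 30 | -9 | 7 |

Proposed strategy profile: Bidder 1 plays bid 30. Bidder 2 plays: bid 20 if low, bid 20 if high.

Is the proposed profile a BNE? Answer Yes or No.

A profile is a BNE iff every type of every player is best-responding given beliefs about the other side.
Bidder 1 plays bid 30: E[bid 30] = 0.8·(10) + 0.2·(10) = 10; E[bid 20] = -1. Best-responding. ✓
Bidder 2 (valuation low), facing bid 30: bid 20 gives 11, bid 30 gives -6. Proposed bid 20 is best. ✓
Bidder 2 (valuation high), facing bid 30: bid 20 gives -9, bid 30 gives 7. Proposed bid 20 is not best — profitable deviation exists. ✗

No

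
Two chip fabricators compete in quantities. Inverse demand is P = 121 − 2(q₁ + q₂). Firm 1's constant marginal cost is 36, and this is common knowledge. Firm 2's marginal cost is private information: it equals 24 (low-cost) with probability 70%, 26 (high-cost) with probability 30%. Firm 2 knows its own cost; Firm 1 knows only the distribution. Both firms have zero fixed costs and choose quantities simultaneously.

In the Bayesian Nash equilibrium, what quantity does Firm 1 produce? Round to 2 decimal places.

12.27

Type-c best response for Firm 2: q₂(c) = (121 − c)/4 − q₁/2.
Firm 1 maximizes expected profit; its first-order condition is 121 − 4q₁ − 2E[q₂] − 36 = 0.
Substituting E[q₂] and solving: E[c₂] = 24.6, so q₁ = (121 − 2·36 + 24.6)/6 = 12.2667.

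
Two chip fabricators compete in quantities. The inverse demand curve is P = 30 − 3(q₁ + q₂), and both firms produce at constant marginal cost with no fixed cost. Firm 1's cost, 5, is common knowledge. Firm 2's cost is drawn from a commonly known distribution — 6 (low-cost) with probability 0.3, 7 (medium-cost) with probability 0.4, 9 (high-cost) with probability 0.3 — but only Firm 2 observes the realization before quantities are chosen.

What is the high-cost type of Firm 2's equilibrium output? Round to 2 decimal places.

Type-c best response for Firm 2: q₂(c) = (30 − c)/6 − q₁/2.
Firm 1 maximizes expected profit; its first-order condition is 30 − 6q₁ − 3E[q₂] − 5 = 0.
Substituting E[q₂] and solving: E[c₂] = 7.3, so q₁ = (30 − 2·5 + 7.3)/9 = 3.03333.
q₂(high-cost) = (30 − 9 − 3·3.03333)/6 = 1.98333.

1.98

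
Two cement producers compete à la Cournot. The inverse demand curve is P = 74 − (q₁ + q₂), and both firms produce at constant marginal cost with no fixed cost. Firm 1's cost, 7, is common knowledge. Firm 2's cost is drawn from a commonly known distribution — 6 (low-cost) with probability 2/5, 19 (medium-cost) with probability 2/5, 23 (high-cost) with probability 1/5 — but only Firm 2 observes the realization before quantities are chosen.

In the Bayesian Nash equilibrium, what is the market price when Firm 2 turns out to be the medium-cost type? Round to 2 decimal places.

Firm 2 with cost c maximizes (74 − (q₁+q₂) − c)·q₂, giving q₂(c) = (74 − c − q₁)/2.
E[c₂] = 2/5·6 + 2/5·19 + 1/5·23 = 14.6
Firm 1's FOC against E[q₂] yields q₁ = (74 − 2·7 + E[c₂])/3 = (74 − 14 + 14.6)/3 = 24.8667.
q₂(medium-cost) = 15.0667, so P = 74 − (24.8667 + 15.0667) = 34.0667.

34.07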